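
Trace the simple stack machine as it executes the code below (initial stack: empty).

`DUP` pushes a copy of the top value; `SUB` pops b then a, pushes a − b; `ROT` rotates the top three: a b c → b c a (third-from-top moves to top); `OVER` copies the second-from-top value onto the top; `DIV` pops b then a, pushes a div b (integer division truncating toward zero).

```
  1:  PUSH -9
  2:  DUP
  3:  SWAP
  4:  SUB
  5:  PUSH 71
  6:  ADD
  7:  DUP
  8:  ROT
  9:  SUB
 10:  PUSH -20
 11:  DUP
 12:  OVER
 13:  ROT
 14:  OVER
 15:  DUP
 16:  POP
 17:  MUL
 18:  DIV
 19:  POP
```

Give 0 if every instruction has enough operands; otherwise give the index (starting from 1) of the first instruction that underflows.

PUSH -9 → -9
DUP     → -9 -9
SWAP    → -9 -9
SUB     → 0
PUSH 71 → 0 71
ADD     → 71
DUP     → 71 71
ROT  — needs 3 operands, stack has 2 → underflow

8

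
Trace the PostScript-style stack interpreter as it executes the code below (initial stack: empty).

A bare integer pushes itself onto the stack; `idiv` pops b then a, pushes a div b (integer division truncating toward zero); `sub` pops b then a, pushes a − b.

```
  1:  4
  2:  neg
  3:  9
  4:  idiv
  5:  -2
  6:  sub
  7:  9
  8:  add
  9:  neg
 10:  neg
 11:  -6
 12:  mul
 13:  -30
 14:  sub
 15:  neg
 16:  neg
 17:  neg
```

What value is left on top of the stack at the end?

4     4
neg   -4
9     -4 9
idiv  0
-2    0 -2
sub   2
9     2 9
add   11
neg   -11
neg   11
-6    11 -6
mul   -66
-30   -66 -30
sub   -36
neg   36
neg   -36
neg   36

36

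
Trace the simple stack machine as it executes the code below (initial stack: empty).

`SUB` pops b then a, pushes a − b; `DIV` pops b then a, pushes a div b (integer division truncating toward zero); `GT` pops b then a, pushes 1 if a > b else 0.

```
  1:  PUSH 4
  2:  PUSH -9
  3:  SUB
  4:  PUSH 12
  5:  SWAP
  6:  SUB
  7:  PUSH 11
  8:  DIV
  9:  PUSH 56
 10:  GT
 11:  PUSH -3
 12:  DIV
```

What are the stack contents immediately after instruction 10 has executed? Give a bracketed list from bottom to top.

[0]

PUSH 4  -> [4]
PUSH -9 -> [4, -9]
SUB     -> [13]
PUSH 12 -> [13, 12]
SWAP    -> [12, 13]
SUB     -> [-1]
PUSH 11 -> [-1, 11]
DIV     -> [0]
PUSH 56 -> [0, 56]
GT      -> [0]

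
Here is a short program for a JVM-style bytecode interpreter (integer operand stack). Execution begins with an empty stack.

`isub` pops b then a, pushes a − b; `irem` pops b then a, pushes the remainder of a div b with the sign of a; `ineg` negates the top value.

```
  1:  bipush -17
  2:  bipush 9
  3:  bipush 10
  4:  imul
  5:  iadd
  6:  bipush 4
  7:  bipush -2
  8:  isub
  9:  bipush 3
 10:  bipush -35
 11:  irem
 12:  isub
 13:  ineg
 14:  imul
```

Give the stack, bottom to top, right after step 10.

[73, 6, 3, -35]

bipush -17  [-17]
bipush 9    [-17, 9]
bipush 10   [-17, 9, 10]
imul        [-17, 90]
iadd        [73]
bipush 4    [73, 4]
bipush -2   [73, 4, -2]
isub        [73, 6]
bipush 3    [73, 6, 3]
bipush -35  [73, 6, 3, -35]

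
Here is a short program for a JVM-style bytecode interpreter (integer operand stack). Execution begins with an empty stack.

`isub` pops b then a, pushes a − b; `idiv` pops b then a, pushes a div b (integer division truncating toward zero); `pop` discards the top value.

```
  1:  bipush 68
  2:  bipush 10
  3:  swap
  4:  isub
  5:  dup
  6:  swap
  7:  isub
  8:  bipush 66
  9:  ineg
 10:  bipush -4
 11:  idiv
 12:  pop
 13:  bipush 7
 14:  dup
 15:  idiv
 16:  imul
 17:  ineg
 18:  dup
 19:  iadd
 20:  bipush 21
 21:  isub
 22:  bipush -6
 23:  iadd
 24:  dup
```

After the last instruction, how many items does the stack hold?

2

bipush 68 : [68]
bipush 10 : [68, 10]
swap      : [10, 68]
isub      : [-58]
dup       : [-58, -58]
swap      : [-58, -58]
isub      : [0]
bipush 66 : [0, 66]
ineg      : [0, -66]
bipush -4 : [0, -66, -4]
idiv      : [0, 16]
pop       : [0]
bipush 7  : [0, 7]
dup       : [0, 7, 7]
idiv      : [0, 1]
imul      : [0]
ineg      : [0]
dup       : [0, 0]
iadd      : [0]
bipush 21 : [0, 21]
isub      : [-21]
bipush -6 : [-21, -6]
iadd      : [-27]
dup       : [-27, -27]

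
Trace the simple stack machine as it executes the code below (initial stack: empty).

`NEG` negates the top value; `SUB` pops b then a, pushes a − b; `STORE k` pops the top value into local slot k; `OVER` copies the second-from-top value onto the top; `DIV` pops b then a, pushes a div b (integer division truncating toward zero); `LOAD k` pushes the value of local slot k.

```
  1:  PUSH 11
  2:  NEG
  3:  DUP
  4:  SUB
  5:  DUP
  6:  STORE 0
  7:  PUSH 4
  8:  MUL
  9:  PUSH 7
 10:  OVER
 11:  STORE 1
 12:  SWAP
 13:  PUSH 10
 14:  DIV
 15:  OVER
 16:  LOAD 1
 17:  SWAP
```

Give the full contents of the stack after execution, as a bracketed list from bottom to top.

[7, 0, 0, 7]

PUSH 11  11
NEG      -11
DUP      -11 -11
SUB      0
DUP      0 0
STORE 0  0
PUSH 4   0 4
MUL      0
PUSH 7   0 7
OVER     0 7 0
STORE 1  0 7
SWAP     7 0
PUSH 10  7 0 10
DIV      7 0
OVER     7 0 7
LOAD 1   7 0 7 0
SWAP     7 0 0 7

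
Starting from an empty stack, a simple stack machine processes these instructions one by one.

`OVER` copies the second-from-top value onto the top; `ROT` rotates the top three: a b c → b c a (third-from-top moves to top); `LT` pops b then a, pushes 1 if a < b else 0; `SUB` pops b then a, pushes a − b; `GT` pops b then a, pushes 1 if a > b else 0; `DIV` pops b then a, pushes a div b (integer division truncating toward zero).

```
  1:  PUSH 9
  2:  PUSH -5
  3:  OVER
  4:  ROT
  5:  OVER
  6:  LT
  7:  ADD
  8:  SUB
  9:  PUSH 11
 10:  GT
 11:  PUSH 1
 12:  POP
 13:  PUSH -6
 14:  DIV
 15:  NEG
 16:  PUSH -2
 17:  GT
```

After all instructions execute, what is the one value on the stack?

PUSH 9  → [9]
PUSH -5 → [9, -5]
OVER    → [9, -5, 9]
ROT     → [-5, 9, 9]
OVER    → [-5, 9, 9, 9]
LT      → [-5, 9, 0]
ADD     → [-5, 9]
SUB     → [-14]
PUSH 11 → [-14, 11]
GT      → [0]
PUSH 1  → [0, 1]
POP     → [0]
PUSH -6 → [0, -6]
DIV     → [0]
NEG     → [0]
PUSH -2 → [0, -2]
GT      → [1]

1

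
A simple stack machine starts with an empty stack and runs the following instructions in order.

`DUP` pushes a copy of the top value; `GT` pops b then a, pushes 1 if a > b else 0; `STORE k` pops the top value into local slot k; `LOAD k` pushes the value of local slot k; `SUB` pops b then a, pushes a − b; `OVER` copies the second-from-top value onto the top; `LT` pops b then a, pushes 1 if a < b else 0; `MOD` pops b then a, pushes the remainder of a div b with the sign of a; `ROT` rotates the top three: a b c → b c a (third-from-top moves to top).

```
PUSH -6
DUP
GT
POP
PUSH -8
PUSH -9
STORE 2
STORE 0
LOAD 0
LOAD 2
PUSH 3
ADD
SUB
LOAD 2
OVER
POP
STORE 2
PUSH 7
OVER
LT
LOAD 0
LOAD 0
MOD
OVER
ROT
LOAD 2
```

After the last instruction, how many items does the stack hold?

PUSH -6  [-6]
DUP      [-6, -6]
GT       [0]
POP      []
PUSH -8  [-8]
PUSH -9  [-8, -9]
STORE 2  [-8]
STORE 0  []
LOAD 0   [-8]
LOAD 2   [-8, -9]
PUSH 3   [-8, -9, 3]
ADD      [-8, -6]
SUB      [-2]
LOAD 2   [-2, -9]
OVER     [-2, -9, -2]
POP      [-2, -9]
STORE 2  [-2]
PUSH 7   [-2, 7]
OVER     [-2, 7, -2]
LT       [-2, 0]
LOAD 0   [-2, 0, -8]
LOAD 0   [-2, 0, -8, -8]
MOD      [-2, 0, 0]
OVER     [-2, 0, 0, 0]
ROT      [-2, 0, 0, 0]
LOAD 2   [-2, 0, 0, 0, -9]

5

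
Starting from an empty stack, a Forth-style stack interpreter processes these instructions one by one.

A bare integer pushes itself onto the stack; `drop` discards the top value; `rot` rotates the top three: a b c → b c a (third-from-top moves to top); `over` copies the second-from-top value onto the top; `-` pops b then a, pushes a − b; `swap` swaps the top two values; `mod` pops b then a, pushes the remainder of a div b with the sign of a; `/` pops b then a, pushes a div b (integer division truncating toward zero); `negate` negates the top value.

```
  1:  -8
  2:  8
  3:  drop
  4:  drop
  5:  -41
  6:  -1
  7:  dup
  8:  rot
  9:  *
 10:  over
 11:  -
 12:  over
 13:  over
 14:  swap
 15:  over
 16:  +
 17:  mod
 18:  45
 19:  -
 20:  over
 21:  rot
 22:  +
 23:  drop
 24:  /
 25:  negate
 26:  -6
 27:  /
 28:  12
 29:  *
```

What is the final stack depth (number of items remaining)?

-8     → -8
8      → -8 8
drop   → -8
drop   → (empty)
-41    → -41
-1     → -41 -1
dup    → -41 -1 -1
rot    → -1 -1 -41
*      → -1 41
over   → -1 41 -1
-      → -1 42
over   → -1 42 -1
over   → -1 42 -1 42
swap   → -1 42 42 -1
over   → -1 42 42 -1 42
+      → -1 42 42 41
mod    → -1 42 1
45     → -1 42 1 45
-      → -1 42 -44
over   → -1 42 -44 42
rot    → -1 -44 42 42
+      → -1 -44 84
drop   → -1 -44
/      → 0
negate → 0
-6     → 0 -6
/      → 0
12     → 0 12
*      → 0

1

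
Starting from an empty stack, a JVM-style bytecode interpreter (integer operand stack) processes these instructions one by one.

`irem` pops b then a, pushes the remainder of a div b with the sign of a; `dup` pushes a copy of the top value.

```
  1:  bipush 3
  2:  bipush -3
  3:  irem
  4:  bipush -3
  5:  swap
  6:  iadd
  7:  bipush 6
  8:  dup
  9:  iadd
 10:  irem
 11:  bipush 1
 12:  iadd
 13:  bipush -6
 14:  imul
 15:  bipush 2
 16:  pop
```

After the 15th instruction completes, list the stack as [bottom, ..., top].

bipush 3   3
bipush -3  3 -3
irem       0
bipush -3  0 -3
swap       -3 0
iadd       -3
bipush 6   -3 6
dup        -3 6 6
iadd       -3 12
irem       -3
bipush 1   -3 1
iadd       -2
bipush -6  -2 -6
imul       12
bipush 2   12 2

[12, 2]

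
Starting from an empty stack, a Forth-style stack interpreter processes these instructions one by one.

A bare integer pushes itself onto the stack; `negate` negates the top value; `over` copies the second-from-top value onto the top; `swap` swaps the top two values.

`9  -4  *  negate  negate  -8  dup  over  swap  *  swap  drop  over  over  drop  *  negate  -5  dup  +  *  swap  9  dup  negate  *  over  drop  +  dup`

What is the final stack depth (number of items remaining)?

9       9
-4      9 -4
*       -36
negate  36
negate  -36
-8      -36 -8
dup     -36 -8 -8
over    -36 -8 -8 -8
swap    -36 -8 -8 -8
*       -36 -8 64
swap    -36 64 -8
drop    -36 64
over    -36 64 -36
over    -36 64 -36 64
drop    -36 64 -36
*       -36 -2304
negate  -36 2304
-5      -36 2304 -5
dup     -36 2304 -5 -5
+       -36 2304 -10
*       -36 -23040
swap    -23040 -36
9       -23040 -36 9
dup     -23040 -36 9 9
negate  -23040 -36 9 -9
*       -23040 -36 -81
over    -23040 -36 -81 -36
drop    -23040 -36 -81
+       -23040 -117
dup     -23040 -117 -117

3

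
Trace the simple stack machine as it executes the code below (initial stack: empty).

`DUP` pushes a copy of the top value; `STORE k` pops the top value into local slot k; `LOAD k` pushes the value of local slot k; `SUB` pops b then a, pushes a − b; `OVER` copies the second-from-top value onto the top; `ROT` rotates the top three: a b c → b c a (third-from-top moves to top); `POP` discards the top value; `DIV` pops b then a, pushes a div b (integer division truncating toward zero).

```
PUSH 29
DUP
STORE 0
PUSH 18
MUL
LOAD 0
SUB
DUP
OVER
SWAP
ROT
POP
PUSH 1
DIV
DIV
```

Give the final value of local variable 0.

PUSH 29 -> [29]
DUP     -> [29, 29]
STORE 0 -> [29]
PUSH 18 -> [29, 18]
MUL     -> [522]
LOAD 0  -> [522, 29]
SUB     -> [493]
DUP     -> [493, 493]
OVER    -> [493, 493, 493]
SWAP    -> [493, 493, 493]
ROT     -> [493, 493, 493]
POP     -> [493, 493]
PUSH 1  -> [493, 493, 1]
DIV     -> [493, 493]
DIV     -> [1]

29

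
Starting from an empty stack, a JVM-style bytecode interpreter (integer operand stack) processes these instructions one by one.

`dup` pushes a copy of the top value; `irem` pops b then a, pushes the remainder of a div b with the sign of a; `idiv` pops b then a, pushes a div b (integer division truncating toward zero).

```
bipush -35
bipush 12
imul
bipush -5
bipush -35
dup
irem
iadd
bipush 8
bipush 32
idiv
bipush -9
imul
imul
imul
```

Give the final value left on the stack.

bipush -35 -> [-35]
bipush 12  -> [-35, 12]
imul       -> [-420]
bipush -5  -> [-420, -5]
bipush -35 -> [-420, -5, -35]
dup        -> [-420, -5, -35, -35]
irem       -> [-420, -5, 0]
iadd       -> [-420, -5]
bipush 8   -> [-420, -5, 8]
bipush 32  -> [-420, -5, 8, 32]
idiv       -> [-420, -5, 0]
bipush -9  -> [-420, -5, 0, -9]
imul       -> [-420, -5, 0]
imul       -> [-420, 0]
imul       -> [0]

0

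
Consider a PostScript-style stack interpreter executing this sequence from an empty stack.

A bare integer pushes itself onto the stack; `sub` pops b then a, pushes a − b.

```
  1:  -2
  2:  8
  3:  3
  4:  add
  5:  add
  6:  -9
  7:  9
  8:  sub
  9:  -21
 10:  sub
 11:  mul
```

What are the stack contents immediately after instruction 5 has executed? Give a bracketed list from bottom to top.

[9]

-2  → -2
8   → -2 8
3   → -2 8 3
add → -2 11
add → 9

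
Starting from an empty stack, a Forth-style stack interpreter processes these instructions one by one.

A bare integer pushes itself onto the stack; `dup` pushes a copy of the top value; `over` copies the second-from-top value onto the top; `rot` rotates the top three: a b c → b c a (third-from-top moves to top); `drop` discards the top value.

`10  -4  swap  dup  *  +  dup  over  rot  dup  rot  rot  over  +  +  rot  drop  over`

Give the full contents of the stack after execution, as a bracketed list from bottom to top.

[96, 288, 96]

10    [10]
-4    [10, -4]
swap  [-4, 10]
dup   [-4, 10, 10]
*     [-4, 100]
+     [96]
dup   [96, 96]
over  [96, 96, 96]
rot   [96, 96, 96]
dup   [96, 96, 96, 96]
rot   [96, 96, 96, 96]
rot   [96, 96, 96, 96]
over  [96, 96, 96, 96, 96]
+     [96, 96, 96, 192]
+     [96, 96, 288]
rot   [96, 288, 96]
drop  [96, 288]
over  [96, 288, 96]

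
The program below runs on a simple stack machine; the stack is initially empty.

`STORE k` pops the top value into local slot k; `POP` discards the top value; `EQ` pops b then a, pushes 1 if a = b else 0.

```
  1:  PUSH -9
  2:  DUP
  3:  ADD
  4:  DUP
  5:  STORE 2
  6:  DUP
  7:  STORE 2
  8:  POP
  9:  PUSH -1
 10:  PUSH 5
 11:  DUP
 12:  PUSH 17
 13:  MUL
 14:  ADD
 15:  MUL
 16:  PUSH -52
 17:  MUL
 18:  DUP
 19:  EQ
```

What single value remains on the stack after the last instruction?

1

PUSH -9  : [-9]
DUP      : [-9, -9]
ADD      : [-18]
DUP      : [-18, -18]
STORE 2  : [-18]
DUP      : [-18, -18]
STORE 2  : [-18]
POP      : []
PUSH -1  : [-1]
PUSH 5   : [-1, 5]
DUP      : [-1, 5, 5]
PUSH 17  : [-1, 5, 5, 17]
MUL      : [-1, 5, 85]
ADD      : [-1, 90]
MUL      : [-90]
PUSH -52 : [-90, -52]
MUL      : [4680]
DUP      : [4680, 4680]
EQ       : [1]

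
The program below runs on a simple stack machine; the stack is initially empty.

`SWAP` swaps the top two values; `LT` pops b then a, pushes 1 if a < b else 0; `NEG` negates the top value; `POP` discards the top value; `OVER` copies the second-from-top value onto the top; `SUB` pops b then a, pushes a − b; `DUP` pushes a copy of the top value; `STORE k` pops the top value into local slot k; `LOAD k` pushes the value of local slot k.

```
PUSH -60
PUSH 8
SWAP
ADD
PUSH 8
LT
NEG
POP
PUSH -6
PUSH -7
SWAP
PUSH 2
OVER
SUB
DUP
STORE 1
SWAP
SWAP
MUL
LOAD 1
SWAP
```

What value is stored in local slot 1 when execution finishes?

PUSH -60 : -60
PUSH 8   : -60 8
SWAP     : 8 -60
ADD      : -52
PUSH 8   : -52 8
LT       : 1
NEG      : -1
POP      : (empty)
PUSH -6  : -6
PUSH -7  : -6 -7
SWAP     : -7 -6
PUSH 2   : -7 -6 2
OVER     : -7 -6 2 -6
SUB      : -7 -6 8
DUP      : -7 -6 8 8
STORE 1  : -7 -6 8
SWAP     : -7 8 -6
SWAP     : -7 -6 8
MUL      : -7 -48
LOAD 1   : -7 -48 8
SWAP     : -7 8 -48

8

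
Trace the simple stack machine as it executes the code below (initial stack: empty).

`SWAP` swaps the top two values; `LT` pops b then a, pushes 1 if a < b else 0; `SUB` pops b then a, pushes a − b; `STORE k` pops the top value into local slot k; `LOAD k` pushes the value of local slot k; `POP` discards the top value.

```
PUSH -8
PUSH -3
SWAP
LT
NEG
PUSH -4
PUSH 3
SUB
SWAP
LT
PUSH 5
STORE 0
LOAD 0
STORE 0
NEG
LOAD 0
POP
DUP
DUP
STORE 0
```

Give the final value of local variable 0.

PUSH -8 → -8
PUSH -3 → -8 -3
SWAP    → -3 -8
LT      → 0
NEG     → 0
PUSH -4 → 0 -4
PUSH 3  → 0 -4 3
SUB     → 0 -7
SWAP    → -7 0
LT      → 1
PUSH 5  → 1 5
STORE 0 → 1
LOAD 0  → 1 5
STORE 0 → 1
NEG     → -1
LOAD 0  → -1 5
POP     → -1
DUP     → -1 -1
DUP     → -1 -1 -1
STORE 0 → -1 -1

-1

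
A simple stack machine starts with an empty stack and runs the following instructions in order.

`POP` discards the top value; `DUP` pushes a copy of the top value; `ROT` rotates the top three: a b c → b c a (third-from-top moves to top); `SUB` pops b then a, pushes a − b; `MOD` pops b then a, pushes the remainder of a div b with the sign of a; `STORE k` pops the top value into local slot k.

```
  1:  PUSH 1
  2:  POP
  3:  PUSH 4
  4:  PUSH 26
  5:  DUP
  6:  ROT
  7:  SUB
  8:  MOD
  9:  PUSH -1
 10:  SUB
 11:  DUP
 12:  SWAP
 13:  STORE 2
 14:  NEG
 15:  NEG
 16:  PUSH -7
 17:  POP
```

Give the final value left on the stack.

5

PUSH 1  -> 1
POP     -> (empty)
PUSH 4  -> 4
PUSH 26 -> 4 26
DUP     -> 4 26 26
ROT     -> 26 26 4
SUB     -> 26 22
MOD     -> 4
PUSH -1 -> 4 -1
SUB     -> 5
DUP     -> 5 5
SWAP    -> 5 5
STORE 2 -> 5
NEG     -> -5
NEG     -> 5
PUSH -7 -> 5 -7
POP     -> 5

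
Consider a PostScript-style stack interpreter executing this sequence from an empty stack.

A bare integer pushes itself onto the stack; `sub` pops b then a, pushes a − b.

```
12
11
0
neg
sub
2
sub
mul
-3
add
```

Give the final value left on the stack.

12  → [12]
11  → [12, 11]
0   → [12, 11, 0]
neg → [12, 11, 0]
sub → [12, 11]
2   → [12, 11, 2]
sub → [12, 9]
mul → [108]
-3  → [108, -3]
add → [105]

105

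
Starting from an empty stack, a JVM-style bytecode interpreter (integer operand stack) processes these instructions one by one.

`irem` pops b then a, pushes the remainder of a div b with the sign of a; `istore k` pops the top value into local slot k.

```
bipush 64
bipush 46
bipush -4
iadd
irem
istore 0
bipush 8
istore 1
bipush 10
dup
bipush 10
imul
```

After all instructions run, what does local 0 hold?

22

bipush 64  64
bipush 46  64 46
bipush -4  64 46 -4
iadd       64 42
irem       22
istore 0   (empty)
bipush 8   8
istore 1   (empty)
bipush 10  10
dup        10 10
bipush 10  10 10 10
imul       10 100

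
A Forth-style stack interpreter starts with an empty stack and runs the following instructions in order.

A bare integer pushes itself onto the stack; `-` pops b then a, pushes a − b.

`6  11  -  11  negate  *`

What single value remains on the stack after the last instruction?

6      : [6]
11     : [6, 11]
-      : [-5]
11     : [-5, 11]
negate : [-5, -11]
*      : [55]

55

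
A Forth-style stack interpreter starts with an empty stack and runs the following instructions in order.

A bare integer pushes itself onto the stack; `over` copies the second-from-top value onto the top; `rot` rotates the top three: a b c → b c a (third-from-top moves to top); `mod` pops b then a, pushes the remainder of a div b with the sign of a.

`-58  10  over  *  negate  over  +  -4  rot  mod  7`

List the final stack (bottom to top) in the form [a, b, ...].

[522, -4, 7]

-58    : [-58]
10     : [-58, 10]
over   : [-58, 10, -58]
*      : [-58, -580]
negate : [-58, 580]
over   : [-58, 580, -58]
+      : [-58, 522]
-4     : [-58, 522, -4]
rot    : [522, -4, -58]
mod    : [522, -4]
7      : [522, -4, 7]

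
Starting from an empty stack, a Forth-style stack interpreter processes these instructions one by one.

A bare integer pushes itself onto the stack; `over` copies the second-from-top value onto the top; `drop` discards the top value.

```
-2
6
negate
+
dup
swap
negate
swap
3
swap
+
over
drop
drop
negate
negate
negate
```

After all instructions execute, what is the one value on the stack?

-2     -> [-2]
6      -> [-2, 6]
negate -> [-2, -6]
+      -> [-8]
dup    -> [-8, -8]
swap   -> [-8, -8]
negate -> [-8, 8]
swap   -> [8, -8]
3      -> [8, -8, 3]
swap   -> [8, 3, -8]
+      -> [8, -5]
over   -> [8, -5, 8]
drop   -> [8, -5]
drop   -> [8]
negate -> [-8]
negate -> [8]
negate -> [-8]

-8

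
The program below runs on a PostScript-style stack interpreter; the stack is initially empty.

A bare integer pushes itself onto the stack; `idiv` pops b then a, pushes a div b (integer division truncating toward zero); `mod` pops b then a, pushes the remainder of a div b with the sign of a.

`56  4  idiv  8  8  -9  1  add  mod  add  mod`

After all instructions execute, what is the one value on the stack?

56   : 56
4    : 56 4
idiv : 14
8    : 14 8
8    : 14 8 8
-9   : 14 8 8 -9
1    : 14 8 8 -9 1
add  : 14 8 8 -8
mod  : 14 8 0
add  : 14 8
mod  : 6

6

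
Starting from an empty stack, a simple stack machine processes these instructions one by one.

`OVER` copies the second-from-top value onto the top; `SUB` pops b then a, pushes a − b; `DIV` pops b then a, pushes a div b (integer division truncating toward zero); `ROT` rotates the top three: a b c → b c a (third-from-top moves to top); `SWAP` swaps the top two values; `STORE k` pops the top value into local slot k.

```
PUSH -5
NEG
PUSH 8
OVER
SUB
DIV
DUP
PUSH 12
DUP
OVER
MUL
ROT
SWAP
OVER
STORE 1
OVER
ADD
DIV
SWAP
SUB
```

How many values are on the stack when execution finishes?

PUSH -5 : [-5]
NEG     : [5]
PUSH 8  : [5, 8]
OVER    : [5, 8, 5]
SUB     : [5, 3]
DIV     : [1]
DUP     : [1, 1]
PUSH 12 : [1, 1, 12]
DUP     : [1, 1, 12, 12]
OVER    : [1, 1, 12, 12, 12]
MUL     : [1, 1, 12, 144]
ROT     : [1, 12, 144, 1]
SWAP    : [1, 12, 1, 144]
OVER    : [1, 12, 1, 144, 1]
STORE 1 : [1, 12, 1, 144]
OVER    : [1, 12, 1, 144, 1]
ADD     : [1, 12, 1, 145]
DIV     : [1, 12, 0]
SWAP    : [1, 0, 12]
SUB     : [1, -12]

2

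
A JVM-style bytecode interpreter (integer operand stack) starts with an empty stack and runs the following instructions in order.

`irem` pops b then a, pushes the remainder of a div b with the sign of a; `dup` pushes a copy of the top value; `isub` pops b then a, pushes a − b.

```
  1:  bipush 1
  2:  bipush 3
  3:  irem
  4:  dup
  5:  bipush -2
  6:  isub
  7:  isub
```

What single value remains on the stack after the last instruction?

-2

bipush 1  -> [1]
bipush 3  -> [1, 3]
irem      -> [1]
dup       -> [1, 1]
bipush -2 -> [1, 1, -2]
isub      -> [1, 3]
isub      -> [-2]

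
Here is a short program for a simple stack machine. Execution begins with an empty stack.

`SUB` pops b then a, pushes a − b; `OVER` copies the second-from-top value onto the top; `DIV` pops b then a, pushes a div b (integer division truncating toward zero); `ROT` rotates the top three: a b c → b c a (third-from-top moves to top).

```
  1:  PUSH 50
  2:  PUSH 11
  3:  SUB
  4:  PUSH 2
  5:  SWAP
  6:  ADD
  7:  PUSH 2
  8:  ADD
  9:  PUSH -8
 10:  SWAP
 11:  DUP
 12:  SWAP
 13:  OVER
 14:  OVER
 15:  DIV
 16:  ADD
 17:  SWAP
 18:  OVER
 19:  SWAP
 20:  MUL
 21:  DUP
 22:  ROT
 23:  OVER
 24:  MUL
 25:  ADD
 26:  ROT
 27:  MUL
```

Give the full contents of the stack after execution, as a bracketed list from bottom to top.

[1892, -681120]

PUSH 50 → 50
PUSH 11 → 50 11
SUB     → 39
PUSH 2  → 39 2
SWAP    → 2 39
ADD     → 41
PUSH 2  → 41 2
ADD     → 43
PUSH -8 → 43 -8
SWAP    → -8 43
DUP     → -8 43 43
SWAP    → -8 43 43
OVER    → -8 43 43 43
OVER    → -8 43 43 43 43
DIV     → -8 43 43 1
ADD     → -8 43 44
SWAP    → -8 44 43
OVER    → -8 44 43 44
SWAP    → -8 44 44 43
MUL     → -8 44 1892
DUP     → -8 44 1892 1892
ROT     → -8 1892 1892 44
OVER    → -8 1892 1892 44 1892
MUL     → -8 1892 1892 83248
ADD     → -8 1892 85140
ROT     → 1892 85140 -8
MUL     → 1892 -681120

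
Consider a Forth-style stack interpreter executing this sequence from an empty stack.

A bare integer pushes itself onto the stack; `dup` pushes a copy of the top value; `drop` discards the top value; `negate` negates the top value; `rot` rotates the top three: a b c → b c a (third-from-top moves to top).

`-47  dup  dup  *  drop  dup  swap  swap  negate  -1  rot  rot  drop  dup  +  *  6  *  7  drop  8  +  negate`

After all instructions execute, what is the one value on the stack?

-572

-47    → -47
dup    → -47 -47
dup    → -47 -47 -47
*      → -47 2209
drop   → -47
dup    → -47 -47
swap   → -47 -47
swap   → -47 -47
negate → -47 47
-1     → -47 47 -1
rot    → 47 -1 -47
rot    → -1 -47 47
drop   → -1 -47
dup    → -1 -47 -47
+      → -1 -94
*      → 94
6      → 94 6
*      → 564
7      → 564 7
drop   → 564
8      → 564 8
+      → 572
negate → -572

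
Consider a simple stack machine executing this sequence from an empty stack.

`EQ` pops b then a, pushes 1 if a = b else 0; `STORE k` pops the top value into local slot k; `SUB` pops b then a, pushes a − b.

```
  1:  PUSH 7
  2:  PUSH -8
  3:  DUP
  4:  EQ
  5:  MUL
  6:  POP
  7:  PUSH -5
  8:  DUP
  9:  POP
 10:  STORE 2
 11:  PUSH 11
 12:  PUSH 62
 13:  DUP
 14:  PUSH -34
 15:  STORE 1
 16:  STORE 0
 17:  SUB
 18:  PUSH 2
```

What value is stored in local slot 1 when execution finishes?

-34

PUSH 7    7
PUSH -8   7 -8
DUP       7 -8 -8
EQ        7 1
MUL       7
POP       (empty)
PUSH -5   -5
DUP       -5 -5
POP       -5
STORE 2   (empty)
PUSH 11   11
PUSH 62   11 62
DUP       11 62 62
PUSH -34  11 62 62 -34
STORE 1   11 62 62
STORE 0   11 62
SUB       -51
PUSH 2    -51 2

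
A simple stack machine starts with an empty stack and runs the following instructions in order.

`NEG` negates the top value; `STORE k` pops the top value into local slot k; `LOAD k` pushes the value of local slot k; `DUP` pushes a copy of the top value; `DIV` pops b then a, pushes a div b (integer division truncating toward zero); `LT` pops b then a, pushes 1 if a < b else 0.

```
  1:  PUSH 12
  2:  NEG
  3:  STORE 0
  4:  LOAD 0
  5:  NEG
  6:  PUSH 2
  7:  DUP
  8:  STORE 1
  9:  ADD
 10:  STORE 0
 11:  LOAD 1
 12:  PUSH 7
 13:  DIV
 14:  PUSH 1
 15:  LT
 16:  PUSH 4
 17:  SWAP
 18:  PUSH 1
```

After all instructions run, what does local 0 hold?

PUSH 12 -> [12]
NEG     -> [-12]
STORE 0 -> []
LOAD 0  -> [-12]
NEG     -> [12]
PUSH 2  -> [12, 2]
DUP     -> [12, 2, 2]
STORE 1 -> [12, 2]
ADD     -> [14]
STORE 0 -> []
LOAD 1  -> [2]
PUSH 7  -> [2, 7]
DIV     -> [0]
PUSH 1  -> [0, 1]
LT      -> [1]
PUSH 4  -> [1, 4]
SWAP    -> [4, 1]
PUSH 1  -> [4, 1, 1]

14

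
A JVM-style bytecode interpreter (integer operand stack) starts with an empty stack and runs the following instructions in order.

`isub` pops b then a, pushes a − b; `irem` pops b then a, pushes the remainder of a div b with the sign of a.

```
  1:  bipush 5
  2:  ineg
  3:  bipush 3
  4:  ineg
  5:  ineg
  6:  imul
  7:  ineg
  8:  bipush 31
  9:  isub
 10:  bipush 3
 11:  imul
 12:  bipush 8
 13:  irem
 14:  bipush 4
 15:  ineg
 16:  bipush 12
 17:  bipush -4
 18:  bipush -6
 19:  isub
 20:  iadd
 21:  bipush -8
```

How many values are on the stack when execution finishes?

bipush 5  -> [5]
ineg      -> [-5]
bipush 3  -> [-5, 3]
ineg      -> [-5, -3]
ineg      -> [-5, 3]
imul      -> [-15]
ineg      -> [15]
bipush 31 -> [15, 31]
isub      -> [-16]
bipush 3  -> [-16, 3]
imul      -> [-48]
bipush 8  -> [-48, 8]
irem      -> [0]
bipush 4  -> [0, 4]
ineg      -> [0, -4]
bipush 12 -> [0, -4, 12]
bipush -4 -> [0, -4, 12, -4]
bipush -6 -> [0, -4, 12, -4, -6]
isub      -> [0, -4, 12, 2]
iadd      -> [0, -4, 14]
bipush -8 -> [0, -4, 14, -8]

4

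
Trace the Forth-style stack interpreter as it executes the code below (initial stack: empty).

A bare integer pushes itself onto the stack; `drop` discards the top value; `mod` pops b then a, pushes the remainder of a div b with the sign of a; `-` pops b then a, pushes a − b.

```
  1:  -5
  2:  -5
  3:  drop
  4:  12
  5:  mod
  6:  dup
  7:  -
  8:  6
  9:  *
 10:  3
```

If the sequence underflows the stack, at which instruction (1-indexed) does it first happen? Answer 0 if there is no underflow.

-5   -> -5
-5   -> -5 -5
drop -> -5
12   -> -5 12
mod  -> -5
dup  -> -5 -5
-    -> 0
6    -> 0 6
*    -> 0
3    -> 0 3

0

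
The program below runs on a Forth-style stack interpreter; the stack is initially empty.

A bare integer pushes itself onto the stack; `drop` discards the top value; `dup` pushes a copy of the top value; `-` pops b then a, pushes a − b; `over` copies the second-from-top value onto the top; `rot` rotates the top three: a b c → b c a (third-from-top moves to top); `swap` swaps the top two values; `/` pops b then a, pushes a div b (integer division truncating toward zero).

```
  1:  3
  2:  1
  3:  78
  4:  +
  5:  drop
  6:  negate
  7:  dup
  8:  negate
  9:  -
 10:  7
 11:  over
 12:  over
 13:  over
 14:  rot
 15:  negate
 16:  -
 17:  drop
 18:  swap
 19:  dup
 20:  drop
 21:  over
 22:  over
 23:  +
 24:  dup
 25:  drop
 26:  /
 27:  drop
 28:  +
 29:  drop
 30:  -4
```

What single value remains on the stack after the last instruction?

3      → 3
1      → 3 1
78     → 3 1 78
+      → 3 79
drop   → 3
negate → -3
dup    → -3 -3
negate → -3 3
-      → -6
7      → -6 7
over   → -6 7 -6
over   → -6 7 -6 7
over   → -6 7 -6 7 -6
rot    → -6 7 7 -6 -6
negate → -6 7 7 -6 6
-      → -6 7 7 -12
drop   → -6 7 7
swap   → -6 7 7
dup    → -6 7 7 7
drop   → -6 7 7
over   → -6 7 7 7
over   → -6 7 7 7 7
+      → -6 7 7 14
dup    → -6 7 7 14 14
drop   → -6 7 7 14
/      → -6 7 0
drop   → -6 7
+      → 1
drop   → (empty)
-4     → -4

-4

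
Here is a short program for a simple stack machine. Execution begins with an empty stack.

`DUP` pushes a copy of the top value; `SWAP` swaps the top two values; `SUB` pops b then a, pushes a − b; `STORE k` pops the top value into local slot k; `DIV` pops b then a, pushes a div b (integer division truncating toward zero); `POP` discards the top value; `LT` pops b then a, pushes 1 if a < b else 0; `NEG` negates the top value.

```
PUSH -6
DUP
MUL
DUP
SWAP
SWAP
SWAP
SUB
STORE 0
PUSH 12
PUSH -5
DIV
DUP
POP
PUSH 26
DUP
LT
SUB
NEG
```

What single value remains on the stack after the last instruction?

PUSH -6 → -6
DUP     → -6 -6
MUL     → 36
DUP     → 36 36
SWAP    → 36 36
SWAP    → 36 36
SWAP    → 36 36
SUB     → 0
STORE 0 → (empty)
PUSH 12 → 12
PUSH -5 → 12 -5
DIV     → -2
DUP     → -2 -2
POP     → -2
PUSH 26 → -2 26
DUP     → -2 26 26
LT      → -2 0
SUB     → -2
NEG     → 2

2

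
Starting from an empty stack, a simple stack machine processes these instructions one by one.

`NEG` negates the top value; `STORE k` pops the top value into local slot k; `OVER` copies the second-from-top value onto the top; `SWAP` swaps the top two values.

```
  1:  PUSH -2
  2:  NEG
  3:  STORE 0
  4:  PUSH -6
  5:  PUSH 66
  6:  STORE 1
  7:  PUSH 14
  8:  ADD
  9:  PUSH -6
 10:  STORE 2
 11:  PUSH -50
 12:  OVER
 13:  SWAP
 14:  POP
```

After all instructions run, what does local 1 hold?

PUSH -2  -> [-2]
NEG      -> [2]
STORE 0  -> []
PUSH -6  -> [-6]
PUSH 66  -> [-6, 66]
STORE 1  -> [-6]
PUSH 14  -> [-6, 14]
ADD      -> [8]
PUSH -6  -> [8, -6]
STORE 2  -> [8]
PUSH -50 -> [8, -50]
OVER     -> [8, -50, 8]
SWAP     -> [8, 8, -50]
POP      -> [8, 8]

66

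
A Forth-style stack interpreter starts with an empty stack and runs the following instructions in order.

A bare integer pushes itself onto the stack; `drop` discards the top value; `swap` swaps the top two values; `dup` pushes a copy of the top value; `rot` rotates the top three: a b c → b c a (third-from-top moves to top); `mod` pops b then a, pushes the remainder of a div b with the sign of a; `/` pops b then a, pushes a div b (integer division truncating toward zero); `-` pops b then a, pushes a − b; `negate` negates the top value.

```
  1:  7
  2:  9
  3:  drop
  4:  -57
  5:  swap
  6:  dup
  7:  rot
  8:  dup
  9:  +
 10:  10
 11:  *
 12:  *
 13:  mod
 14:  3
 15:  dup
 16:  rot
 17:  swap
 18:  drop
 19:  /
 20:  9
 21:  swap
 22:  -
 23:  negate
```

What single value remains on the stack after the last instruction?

-9

7      -> [7]
9      -> [7, 9]
drop   -> [7]
-57    -> [7, -57]
swap   -> [-57, 7]
dup    -> [-57, 7, 7]
rot    -> [7, 7, -57]
dup    -> [7, 7, -57, -57]
+      -> [7, 7, -114]
10     -> [7, 7, -114, 10]
*      -> [7, 7, -1140]
*      -> [7, -7980]
mod    -> [7]
3      -> [7, 3]
dup    -> [7, 3, 3]
rot    -> [3, 3, 7]
swap   -> [3, 7, 3]
drop   -> [3, 7]
/      -> [0]
9      -> [0, 9]
swap   -> [9, 0]
-      -> [9]
negate -> [-9]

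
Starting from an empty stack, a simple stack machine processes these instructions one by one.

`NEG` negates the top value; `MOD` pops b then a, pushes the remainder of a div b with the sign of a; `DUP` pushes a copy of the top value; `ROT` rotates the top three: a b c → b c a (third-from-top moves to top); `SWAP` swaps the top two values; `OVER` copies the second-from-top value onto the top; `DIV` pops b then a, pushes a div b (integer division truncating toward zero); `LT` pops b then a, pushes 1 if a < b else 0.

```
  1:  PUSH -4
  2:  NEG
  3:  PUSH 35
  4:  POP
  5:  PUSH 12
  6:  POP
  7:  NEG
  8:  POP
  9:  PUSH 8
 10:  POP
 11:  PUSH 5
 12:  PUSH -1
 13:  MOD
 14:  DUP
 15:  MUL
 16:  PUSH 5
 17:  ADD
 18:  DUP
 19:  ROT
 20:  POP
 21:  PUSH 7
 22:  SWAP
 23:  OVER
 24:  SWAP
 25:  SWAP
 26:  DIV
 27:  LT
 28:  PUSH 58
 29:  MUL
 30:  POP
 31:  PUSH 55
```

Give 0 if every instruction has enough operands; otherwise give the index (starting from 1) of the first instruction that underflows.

PUSH -4 : [-4]
NEG     : [4]
PUSH 35 : [4, 35]
POP     : [4]
PUSH 12 : [4, 12]
POP     : [4]
NEG     : [-4]
POP     : []
PUSH 8  : [8]
POP     : []
PUSH 5  : [5]
PUSH -1 : [5, -1]
MOD     : [0]
DUP     : [0, 0]
MUL     : [0]
PUSH 5  : [0, 5]
ADD     : [5]
DUP     : [5, 5]
ROT  — needs 3 operands, stack has 2 → underflow

19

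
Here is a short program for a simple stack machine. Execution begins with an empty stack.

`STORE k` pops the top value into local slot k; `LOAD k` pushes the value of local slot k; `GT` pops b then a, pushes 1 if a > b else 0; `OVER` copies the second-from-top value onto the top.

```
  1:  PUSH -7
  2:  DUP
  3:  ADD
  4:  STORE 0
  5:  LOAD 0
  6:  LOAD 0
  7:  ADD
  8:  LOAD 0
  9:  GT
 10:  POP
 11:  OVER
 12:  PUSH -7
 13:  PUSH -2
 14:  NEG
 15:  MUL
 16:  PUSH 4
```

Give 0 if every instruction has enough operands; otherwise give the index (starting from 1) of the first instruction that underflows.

PUSH -7 -> [-7]
DUP     -> [-7, -7]
ADD     -> [-14]
STORE 0 -> []
LOAD 0  -> [-14]
LOAD 0  -> [-14, -14]
ADD     -> [-28]
LOAD 0  -> [-28, -14]
GT      -> [0]
POP     -> []
OVER  — needs 2 operands, stack has 0 → underflow

11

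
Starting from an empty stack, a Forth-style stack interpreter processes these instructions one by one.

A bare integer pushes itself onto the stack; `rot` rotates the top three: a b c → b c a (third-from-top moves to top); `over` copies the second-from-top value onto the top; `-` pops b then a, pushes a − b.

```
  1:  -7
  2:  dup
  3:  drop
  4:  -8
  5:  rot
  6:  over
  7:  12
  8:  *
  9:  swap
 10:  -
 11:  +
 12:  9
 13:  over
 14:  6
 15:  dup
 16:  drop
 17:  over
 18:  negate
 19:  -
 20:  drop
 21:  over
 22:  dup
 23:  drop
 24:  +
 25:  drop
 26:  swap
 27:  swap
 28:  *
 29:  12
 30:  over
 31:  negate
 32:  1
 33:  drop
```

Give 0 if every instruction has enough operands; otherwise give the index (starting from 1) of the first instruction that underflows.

-7   : [-7]
dup  : [-7, -7]
drop : [-7]
-8   : [-7, -8]
rot  — needs 3 operands, stack has 2 → underflow

5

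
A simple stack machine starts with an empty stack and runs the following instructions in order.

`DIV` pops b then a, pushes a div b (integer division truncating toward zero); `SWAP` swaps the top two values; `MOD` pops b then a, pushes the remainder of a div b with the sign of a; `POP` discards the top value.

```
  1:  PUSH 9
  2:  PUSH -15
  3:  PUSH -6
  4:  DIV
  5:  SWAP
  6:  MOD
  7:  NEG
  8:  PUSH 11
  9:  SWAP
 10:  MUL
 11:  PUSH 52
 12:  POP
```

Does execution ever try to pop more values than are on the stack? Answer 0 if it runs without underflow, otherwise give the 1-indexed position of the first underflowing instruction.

0

PUSH 9   : 9
PUSH -15 : 9 -15
PUSH -6  : 9 -15 -6
DIV      : 9 2
SWAP     : 2 9
MOD      : 2
NEG      : -2
PUSH 11  : -2 11
SWAP     : 11 -2
MUL      : -22
PUSH 52  : -22 52
POP      : -22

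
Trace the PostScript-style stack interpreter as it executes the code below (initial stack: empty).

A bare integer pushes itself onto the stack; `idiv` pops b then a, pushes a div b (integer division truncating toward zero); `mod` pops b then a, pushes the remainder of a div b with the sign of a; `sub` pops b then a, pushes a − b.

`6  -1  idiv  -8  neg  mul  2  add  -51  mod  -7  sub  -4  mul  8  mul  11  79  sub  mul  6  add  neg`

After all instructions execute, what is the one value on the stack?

84858

6     [6]
-1    [6, -1]
idiv  [-6]
-8    [-6, -8]
neg   [-6, 8]
mul   [-48]
2     [-48, 2]
add   [-46]
-51   [-46, -51]
mod   [-46]
-7    [-46, -7]
sub   [-39]
-4    [-39, -4]
mul   [156]
8     [156, 8]
mul   [1248]
11    [1248, 11]
79    [1248, 11, 79]
sub   [1248, -68]
mul   [-84864]
6     [-84864, 6]
add   [-84858]
neg   [84858]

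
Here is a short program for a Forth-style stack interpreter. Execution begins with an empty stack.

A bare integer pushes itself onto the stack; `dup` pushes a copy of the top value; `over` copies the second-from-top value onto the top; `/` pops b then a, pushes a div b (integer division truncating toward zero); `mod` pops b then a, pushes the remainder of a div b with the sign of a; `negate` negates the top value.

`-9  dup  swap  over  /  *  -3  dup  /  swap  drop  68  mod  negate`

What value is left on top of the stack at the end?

-1

-9     -> -9
dup    -> -9 -9
swap   -> -9 -9
over   -> -9 -9 -9
/      -> -9 1
*      -> -9
-3     -> -9 -3
dup    -> -9 -3 -3
/      -> -9 1
swap   -> 1 -9
drop   -> 1
68     -> 1 68
mod    -> 1
negate -> -1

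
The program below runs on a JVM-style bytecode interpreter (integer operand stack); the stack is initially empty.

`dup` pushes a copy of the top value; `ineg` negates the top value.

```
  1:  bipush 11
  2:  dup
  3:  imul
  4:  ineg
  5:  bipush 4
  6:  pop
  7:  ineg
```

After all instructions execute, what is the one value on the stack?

121

bipush 11 : [11]
dup       : [11, 11]
imul      : [121]
ineg      : [-121]
bipush 4  : [-121, 4]
pop       : [-121]
ineg      : [121]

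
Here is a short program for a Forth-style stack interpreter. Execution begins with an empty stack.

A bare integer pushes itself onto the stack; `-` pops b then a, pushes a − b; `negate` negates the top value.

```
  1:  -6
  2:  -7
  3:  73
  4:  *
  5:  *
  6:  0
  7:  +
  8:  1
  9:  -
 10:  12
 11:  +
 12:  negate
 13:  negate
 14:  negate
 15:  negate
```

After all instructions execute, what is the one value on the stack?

3077

-6      -6
-7      -6 -7
73      -6 -7 73
*       -6 -511
*       3066
0       3066 0
+       3066
1       3066 1
-       3065
12      3065 12
+       3077
negate  -3077
negate  3077
negate  -3077
negate  3077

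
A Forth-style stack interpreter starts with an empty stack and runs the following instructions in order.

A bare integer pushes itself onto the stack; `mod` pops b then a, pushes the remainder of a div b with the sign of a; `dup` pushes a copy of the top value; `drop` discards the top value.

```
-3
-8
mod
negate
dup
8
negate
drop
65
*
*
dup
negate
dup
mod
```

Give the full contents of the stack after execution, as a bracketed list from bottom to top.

[585, 0]

-3      [-3]
-8      [-3, -8]
mod     [-3]
negate  [3]
dup     [3, 3]
8       [3, 3, 8]
negate  [3, 3, -8]
drop    [3, 3]
65      [3, 3, 65]
*       [3, 195]
*       [585]
dup     [585, 585]
negate  [585, -585]
dup     [585, -585, -585]
mod     [585, 0]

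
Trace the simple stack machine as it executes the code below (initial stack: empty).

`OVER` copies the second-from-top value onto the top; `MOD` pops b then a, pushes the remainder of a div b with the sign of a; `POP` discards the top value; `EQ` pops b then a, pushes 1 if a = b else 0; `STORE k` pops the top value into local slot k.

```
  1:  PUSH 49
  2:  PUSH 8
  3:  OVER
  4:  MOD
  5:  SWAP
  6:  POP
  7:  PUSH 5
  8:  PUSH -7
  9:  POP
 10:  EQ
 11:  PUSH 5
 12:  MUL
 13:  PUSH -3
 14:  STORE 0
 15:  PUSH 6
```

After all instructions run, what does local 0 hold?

PUSH 49 → 49
PUSH 8  → 49 8
OVER    → 49 8 49
MOD     → 49 8
SWAP    → 8 49
POP     → 8
PUSH 5  → 8 5
PUSH -7 → 8 5 -7
POP     → 8 5
EQ      → 0
PUSH 5  → 0 5
MUL     → 0
PUSH -3 → 0 -3
STORE 0 → 0
PUSH 6  → 0 6

-3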